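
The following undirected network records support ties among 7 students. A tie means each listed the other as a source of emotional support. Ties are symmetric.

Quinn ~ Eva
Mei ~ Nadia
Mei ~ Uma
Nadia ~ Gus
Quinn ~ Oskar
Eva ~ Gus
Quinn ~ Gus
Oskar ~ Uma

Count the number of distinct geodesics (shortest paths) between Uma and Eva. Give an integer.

The shortest distance is 3, and the only length-3 path is Uma–Oskar–Quinn–Eva. So there is exactly 1 shortest path.

1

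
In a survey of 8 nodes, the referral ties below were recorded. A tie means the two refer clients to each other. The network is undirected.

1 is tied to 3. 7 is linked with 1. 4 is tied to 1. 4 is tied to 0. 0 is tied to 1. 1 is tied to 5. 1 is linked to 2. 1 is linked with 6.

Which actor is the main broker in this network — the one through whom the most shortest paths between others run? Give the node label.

Unnormalized betweenness of each node: 0:0, 1:20, 2:0, 3:0, 4:0, 5:0, 6:0, 7:0.
1 has the largest value, 20, making it the main broker — the node through which the most shortest paths run.

1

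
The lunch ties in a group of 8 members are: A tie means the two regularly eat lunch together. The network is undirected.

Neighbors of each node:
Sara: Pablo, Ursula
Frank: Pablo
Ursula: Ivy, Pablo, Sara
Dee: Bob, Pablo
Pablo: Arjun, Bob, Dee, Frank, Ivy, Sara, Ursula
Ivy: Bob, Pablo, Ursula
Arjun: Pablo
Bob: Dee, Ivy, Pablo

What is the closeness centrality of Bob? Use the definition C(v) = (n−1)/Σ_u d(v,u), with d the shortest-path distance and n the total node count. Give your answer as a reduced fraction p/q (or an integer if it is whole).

Distances from Bob: Arjun:2, Dee:1, Frank:2, Ivy:1, Pablo:1, Sara:2, Ursula:2. Sum = 11.
n = 8, so closeness = 7/11.

7/11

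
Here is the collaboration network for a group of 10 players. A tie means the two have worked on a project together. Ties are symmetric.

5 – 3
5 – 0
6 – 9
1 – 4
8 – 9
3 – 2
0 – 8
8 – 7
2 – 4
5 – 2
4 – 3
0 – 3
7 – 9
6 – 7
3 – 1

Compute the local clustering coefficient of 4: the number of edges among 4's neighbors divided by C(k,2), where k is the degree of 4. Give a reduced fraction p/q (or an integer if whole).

4's neighbors: 1, 2, and 3 (k = 3).
Possible neighbor pairs: C(3,2) = 3. Edges among them: 1–3, 2–3 → e = 2.
Clustering(4) = 2/3.

2/3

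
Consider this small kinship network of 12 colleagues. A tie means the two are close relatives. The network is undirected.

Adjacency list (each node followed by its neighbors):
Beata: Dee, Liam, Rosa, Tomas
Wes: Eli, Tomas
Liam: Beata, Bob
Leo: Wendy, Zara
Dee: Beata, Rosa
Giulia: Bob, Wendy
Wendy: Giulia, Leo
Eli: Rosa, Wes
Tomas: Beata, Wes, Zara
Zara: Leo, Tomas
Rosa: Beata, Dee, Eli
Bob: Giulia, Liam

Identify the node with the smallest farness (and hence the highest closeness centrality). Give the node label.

Beata

Farness (sum of distances to all others) for each node — Beata:22, Bob:30, Dee:30, Eli:32, Giulia:34, Leo:31, Liam:26, Rosa:28, Tomas:23, Wendy:35, Wes:30, Zara:27.
The smallest farness is 22, for Beata, so Beata has the highest closeness.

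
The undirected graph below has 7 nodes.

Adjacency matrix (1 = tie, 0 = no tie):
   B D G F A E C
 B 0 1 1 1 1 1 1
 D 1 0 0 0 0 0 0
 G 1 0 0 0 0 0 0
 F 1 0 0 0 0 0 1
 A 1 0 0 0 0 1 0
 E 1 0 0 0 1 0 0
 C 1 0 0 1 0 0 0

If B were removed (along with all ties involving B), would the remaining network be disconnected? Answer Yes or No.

Yes

Removing B leaves {D} with no path to {G}, so the network splits into 4 components. B is a cut vertex.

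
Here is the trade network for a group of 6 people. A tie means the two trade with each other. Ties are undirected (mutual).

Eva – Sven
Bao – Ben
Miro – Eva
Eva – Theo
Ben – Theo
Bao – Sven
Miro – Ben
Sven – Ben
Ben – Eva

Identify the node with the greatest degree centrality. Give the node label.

Degrees — Bao:2, Ben:5, Eva:4, Miro:2, Sven:3, Theo:2.
The maximum is 5, attained only by Ben.

Ben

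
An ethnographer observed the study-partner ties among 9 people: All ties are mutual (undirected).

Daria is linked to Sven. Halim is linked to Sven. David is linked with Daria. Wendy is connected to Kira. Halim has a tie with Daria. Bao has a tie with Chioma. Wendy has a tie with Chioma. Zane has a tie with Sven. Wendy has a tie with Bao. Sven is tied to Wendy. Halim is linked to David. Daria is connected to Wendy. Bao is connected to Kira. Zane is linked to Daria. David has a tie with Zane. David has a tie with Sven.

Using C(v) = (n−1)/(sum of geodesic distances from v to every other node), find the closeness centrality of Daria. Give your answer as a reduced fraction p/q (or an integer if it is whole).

8/11

Distances from Daria: Bao:2, Chioma:2, David:1, Halim:1, Kira:2, Sven:1, Wendy:1, Zane:1. Sum = 11.
n = 9, so closeness = 8/11.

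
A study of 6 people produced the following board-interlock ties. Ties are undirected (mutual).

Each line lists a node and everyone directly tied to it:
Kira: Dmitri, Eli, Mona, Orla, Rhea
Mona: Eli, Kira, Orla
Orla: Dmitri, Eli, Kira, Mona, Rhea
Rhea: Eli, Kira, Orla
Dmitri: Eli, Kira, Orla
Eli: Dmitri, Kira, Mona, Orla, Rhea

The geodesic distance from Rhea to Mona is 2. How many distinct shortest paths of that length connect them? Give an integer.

3

The shortest distance is 2. The length-2 paths are: Rhea–Kira–Mona; Rhea–Orla–Mona; Rhea–Eli–Mona.
That gives 3 distinct shortest paths.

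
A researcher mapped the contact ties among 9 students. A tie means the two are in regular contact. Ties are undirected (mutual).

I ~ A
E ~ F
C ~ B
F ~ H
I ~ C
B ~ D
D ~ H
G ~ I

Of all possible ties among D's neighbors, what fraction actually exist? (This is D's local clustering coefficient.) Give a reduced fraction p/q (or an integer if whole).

0

D's neighbors: B and H (k = 2).
Possible neighbor pairs: C(2,2) = 1. Edges among them: none → e = 0.
Clustering(D) = 0/1.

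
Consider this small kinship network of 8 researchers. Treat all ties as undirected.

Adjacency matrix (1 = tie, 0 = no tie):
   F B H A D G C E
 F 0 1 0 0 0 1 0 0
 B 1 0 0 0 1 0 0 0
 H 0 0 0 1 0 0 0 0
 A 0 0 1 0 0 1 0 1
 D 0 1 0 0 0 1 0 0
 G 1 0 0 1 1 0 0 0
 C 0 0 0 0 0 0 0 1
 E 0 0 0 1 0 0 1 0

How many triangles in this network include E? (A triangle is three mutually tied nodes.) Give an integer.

E's neighbors are A and C, but none of them are tied to each other, so no triangle contains E.

0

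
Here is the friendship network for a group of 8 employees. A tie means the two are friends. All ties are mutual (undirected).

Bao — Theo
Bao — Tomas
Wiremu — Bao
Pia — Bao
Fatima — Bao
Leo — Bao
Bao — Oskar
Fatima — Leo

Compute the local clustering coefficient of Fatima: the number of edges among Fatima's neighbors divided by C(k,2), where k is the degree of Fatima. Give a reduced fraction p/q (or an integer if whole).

1

Fatima's neighbors: Bao and Leo (k = 2).
Possible neighbor pairs: C(2,2) = 1. Edges among them: Bao–Leo → e = 1.
Clustering(Fatima) = 1/1.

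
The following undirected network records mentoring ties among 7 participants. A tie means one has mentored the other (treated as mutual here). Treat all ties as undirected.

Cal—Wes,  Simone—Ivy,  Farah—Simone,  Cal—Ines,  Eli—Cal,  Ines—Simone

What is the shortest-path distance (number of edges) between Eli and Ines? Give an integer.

2

One shortest route is Eli – Cal – Ines, which uses 2 edges, and Eli and Ines are not directly tied, so nothing shorter exists. So d(Eli,Ines) = 2.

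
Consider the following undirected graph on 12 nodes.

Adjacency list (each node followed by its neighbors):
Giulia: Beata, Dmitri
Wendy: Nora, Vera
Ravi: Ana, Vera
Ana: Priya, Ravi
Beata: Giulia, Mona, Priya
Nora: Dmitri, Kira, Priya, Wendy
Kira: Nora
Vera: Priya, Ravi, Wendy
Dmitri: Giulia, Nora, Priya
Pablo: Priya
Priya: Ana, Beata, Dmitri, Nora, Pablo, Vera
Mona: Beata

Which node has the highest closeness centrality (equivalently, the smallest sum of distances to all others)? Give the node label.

Farness (sum of distances to all others) for each node — Ana:24, Beata:22, Dmitri:21, Giulia:27, Kira:30, Mona:32, Nora:20, Pablo:26, Priya:16, Ravi:30, Vera:22, Wendy:26.
The smallest farness is 16, for Priya, so Priya has the highest closeness.

Priya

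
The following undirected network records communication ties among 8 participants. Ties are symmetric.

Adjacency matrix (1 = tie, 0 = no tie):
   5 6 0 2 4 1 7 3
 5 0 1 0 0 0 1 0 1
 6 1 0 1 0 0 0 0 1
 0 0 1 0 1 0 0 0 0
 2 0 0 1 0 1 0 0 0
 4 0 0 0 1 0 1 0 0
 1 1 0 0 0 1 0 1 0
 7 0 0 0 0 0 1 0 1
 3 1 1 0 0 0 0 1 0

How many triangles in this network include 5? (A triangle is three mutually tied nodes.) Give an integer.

1

5's neighbors: 1, 3, and 6.
Neighbor pairs that are themselves tied: 5–3–6. Each forms one triangle with 5, for 1 in total.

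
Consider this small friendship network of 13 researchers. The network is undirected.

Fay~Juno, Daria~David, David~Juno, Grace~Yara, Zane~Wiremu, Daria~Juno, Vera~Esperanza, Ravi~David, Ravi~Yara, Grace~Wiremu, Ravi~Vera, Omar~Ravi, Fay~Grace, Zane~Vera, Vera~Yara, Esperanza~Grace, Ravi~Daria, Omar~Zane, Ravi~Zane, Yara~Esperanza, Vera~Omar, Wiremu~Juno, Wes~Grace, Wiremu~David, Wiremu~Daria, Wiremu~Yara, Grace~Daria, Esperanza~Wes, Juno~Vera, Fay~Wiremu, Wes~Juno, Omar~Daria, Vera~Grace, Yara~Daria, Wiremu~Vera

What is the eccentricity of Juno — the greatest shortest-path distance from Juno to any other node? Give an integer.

Distances from Juno: Daria:1, David:1, Esperanza:2, Fay:1, Grace:2, Omar:2, Ravi:2, Vera:1, Wes:1, Wiremu:1, Yara:2, Zane:2.
The largest is 2 (to Omar, Yara, Ravi, Grace, Esperanza, and Zane), so the eccentricity of Juno is 2.

2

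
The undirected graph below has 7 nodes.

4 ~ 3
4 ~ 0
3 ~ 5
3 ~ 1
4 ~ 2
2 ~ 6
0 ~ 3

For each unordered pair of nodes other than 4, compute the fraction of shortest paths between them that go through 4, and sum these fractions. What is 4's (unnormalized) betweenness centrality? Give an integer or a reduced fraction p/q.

Pairs whose geodesics pass through 4 — 5–6: 1; 5–2: 1; 0–6: 1; 0–2: 1; 6–3: 1; 6–1: 1; 3–2: 1; 2–1: 1.
All other pairs contribute 0.
Summing the contributions gives betweenness(4) = 8.

8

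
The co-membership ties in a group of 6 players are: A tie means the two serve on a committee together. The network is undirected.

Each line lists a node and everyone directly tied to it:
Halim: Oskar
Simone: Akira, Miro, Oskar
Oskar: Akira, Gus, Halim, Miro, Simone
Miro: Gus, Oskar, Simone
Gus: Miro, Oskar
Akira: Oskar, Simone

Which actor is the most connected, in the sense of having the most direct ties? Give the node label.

Degrees — Akira:2, Gus:2, Halim:1, Miro:3, Oskar:5, Simone:3.
The maximum is 5, attained only by Oskar.

Oskar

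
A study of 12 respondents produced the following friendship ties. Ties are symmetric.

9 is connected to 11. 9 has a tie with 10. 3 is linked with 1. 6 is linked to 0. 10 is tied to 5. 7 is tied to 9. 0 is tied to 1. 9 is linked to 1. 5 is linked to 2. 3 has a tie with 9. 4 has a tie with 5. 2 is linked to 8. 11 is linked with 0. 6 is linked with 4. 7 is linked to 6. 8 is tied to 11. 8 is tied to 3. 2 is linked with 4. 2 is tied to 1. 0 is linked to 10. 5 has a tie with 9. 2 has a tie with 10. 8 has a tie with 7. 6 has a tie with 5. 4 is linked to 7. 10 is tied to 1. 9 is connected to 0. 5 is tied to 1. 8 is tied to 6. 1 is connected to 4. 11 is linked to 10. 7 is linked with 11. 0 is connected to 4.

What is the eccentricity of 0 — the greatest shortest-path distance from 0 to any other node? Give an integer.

Distances from 0: 1:1, 2:2, 3:2, 4:1, 5:2, 6:1, 7:2, 8:2, 9:1, 10:1, 11:1.
The largest is 2 (to 7, 3, 5, 2, and 8), so the eccentricity of 0 is 2.

2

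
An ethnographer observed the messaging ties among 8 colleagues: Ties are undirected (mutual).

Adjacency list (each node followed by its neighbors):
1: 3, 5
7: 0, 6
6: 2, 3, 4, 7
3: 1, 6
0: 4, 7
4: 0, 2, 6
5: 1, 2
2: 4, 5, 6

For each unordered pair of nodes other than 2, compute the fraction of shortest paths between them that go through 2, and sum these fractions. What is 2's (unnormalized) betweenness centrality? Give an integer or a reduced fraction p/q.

29/6

Pairs whose geodesics pass through 2 — 6–5: 1; 1–4: 1/2; 1–0: 1/3; 5–4: 1; 5–0: 1; 5–7: 1.
All other pairs contribute 0.
Summing the contributions gives betweenness(2) = 29/6.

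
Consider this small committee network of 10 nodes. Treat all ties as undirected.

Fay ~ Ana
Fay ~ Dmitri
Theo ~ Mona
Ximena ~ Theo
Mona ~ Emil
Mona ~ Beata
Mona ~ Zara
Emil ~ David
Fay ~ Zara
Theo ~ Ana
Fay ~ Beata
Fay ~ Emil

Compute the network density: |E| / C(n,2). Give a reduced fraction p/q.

There are 12 edges and 10 nodes, so the maximum possible is C(10,2) = 45.
Density = 12/45 = 4/15.

4/15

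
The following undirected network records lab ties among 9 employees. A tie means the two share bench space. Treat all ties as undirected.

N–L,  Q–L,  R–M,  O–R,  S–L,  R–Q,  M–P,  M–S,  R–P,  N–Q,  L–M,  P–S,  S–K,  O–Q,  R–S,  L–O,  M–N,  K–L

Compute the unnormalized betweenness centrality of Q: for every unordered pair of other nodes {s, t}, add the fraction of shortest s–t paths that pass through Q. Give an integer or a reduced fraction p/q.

Pairs whose geodesics pass through Q — N–R: 1/2; N–O: 1/2; L–R: 1/4.
All other pairs contribute 0.
Summing the contributions gives betweenness(Q) = 5/4.

5/4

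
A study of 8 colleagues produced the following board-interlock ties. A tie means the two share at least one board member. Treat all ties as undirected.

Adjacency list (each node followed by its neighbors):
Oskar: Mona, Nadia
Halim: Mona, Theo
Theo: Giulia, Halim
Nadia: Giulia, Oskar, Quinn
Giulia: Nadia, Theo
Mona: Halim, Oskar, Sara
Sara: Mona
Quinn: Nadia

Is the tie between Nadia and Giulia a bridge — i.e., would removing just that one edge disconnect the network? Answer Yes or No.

No

Even without that edge, Nadia still reaches Giulia via Nadia – Oskar – Mona – Halim – Theo – Giulia, so the network stays connected. Not a bridge.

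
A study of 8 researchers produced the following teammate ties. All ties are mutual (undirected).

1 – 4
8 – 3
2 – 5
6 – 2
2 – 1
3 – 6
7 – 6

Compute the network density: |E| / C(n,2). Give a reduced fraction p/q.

There are 7 edges and 8 nodes, so the maximum possible is C(8,2) = 28.
Density = 7/28 = 1/4.

1/4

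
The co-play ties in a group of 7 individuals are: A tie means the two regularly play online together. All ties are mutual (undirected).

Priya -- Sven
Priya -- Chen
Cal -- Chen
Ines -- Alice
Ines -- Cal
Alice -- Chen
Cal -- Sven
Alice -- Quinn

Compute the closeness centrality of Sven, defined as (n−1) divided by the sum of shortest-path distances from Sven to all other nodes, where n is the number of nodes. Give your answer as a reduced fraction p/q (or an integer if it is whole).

Distances from Sven: Alice:3, Cal:1, Chen:2, Ines:2, Priya:1, Quinn:4. Sum = 13.
n = 7, so closeness = 6/13.

6/13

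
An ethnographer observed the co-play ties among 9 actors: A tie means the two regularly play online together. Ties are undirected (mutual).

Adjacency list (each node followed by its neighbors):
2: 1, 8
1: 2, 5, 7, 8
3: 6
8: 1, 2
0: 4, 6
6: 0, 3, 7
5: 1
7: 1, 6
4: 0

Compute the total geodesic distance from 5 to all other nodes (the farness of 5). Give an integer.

Distances from 5: 0:4, 1:1, 2:2, 3:4, 4:5, 6:3, 7:2, 8:2.
Sum = 4 + 1 + 2 + 4 + 5 + 3 + 2 + 2 = 23.

23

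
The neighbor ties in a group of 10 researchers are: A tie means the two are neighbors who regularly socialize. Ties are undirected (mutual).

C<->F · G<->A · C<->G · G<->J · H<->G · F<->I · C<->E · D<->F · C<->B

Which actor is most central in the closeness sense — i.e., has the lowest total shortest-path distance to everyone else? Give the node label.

Farness (sum of distances to all others) for each node — A:24, B:22, C:14, D:26, E:22, F:18, G:16, H:24, I:26, J:24.
The smallest farness is 14, for C, so C has the highest closeness.

C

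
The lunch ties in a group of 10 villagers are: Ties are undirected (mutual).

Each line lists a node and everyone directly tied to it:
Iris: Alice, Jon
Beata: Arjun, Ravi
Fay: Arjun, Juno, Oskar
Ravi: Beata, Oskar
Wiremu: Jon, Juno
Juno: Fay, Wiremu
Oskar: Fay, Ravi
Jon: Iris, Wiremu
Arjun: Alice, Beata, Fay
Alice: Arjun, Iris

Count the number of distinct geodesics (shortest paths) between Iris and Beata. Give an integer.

The shortest distance is 3, and the only length-3 path is Iris–Alice–Arjun–Beata. So there is exactly 1 shortest path.

1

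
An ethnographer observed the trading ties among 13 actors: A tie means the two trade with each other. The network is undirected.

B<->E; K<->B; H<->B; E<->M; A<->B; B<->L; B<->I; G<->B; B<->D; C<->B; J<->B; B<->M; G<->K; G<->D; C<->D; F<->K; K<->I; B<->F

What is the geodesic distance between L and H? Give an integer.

One shortest route is L – B – H, which uses 2 edges, and L and H are not directly tied, so nothing shorter exists. So d(L,H) = 2.

2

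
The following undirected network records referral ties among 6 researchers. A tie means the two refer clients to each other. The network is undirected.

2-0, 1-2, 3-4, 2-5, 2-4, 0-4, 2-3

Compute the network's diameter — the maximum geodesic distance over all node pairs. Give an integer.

2

Eccentricity of each node (its greatest distance to any other): 0:2, 1:2, 2:1, 3:2, 4:2, 5:2.
The maximum eccentricity is 2, realized for instance by the pair 5–0 via 5 – 2 – 0. So the diameter is 2.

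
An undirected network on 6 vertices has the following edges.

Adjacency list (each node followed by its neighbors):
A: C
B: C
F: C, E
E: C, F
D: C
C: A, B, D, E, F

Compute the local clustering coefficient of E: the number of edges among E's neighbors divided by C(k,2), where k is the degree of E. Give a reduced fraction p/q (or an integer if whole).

E's neighbors: C and F (k = 2).
Possible neighbor pairs: C(2,2) = 1. Edges among them: C–F → e = 1.
Clustering(E) = 1/1.

1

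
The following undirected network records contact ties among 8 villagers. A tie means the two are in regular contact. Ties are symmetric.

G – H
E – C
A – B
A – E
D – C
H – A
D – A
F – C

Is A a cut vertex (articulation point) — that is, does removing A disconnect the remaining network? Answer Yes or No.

Yes

Removing A leaves {C, D, E, and F} with no path to {G and H}, so the network splits into 3 components. A is a cut vertex.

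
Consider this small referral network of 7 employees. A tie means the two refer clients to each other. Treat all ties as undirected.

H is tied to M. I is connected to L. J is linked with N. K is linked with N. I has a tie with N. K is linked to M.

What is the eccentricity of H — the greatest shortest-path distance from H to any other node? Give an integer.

5

Distances from H: I:4, J:4, K:2, L:5, M:1, N:3.
The largest is 5 (to L), so the eccentricity of H is 5.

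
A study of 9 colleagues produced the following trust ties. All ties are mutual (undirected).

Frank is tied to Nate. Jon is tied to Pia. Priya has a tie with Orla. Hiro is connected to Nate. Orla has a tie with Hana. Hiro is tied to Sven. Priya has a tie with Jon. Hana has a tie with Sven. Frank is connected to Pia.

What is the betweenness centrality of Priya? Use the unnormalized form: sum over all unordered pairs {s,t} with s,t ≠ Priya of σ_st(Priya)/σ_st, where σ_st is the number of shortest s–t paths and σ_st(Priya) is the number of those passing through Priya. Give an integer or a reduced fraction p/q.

Pairs whose geodesics pass through Priya — Jon–Orla: 1; Jon–Hana: 1; Jon–Sven: 1; Orla–Frank: 1; Orla–Pia: 1; Hana–Pia: 1.
All other pairs contribute 0.
Summing the contributions gives betweenness(Priya) = 6.

6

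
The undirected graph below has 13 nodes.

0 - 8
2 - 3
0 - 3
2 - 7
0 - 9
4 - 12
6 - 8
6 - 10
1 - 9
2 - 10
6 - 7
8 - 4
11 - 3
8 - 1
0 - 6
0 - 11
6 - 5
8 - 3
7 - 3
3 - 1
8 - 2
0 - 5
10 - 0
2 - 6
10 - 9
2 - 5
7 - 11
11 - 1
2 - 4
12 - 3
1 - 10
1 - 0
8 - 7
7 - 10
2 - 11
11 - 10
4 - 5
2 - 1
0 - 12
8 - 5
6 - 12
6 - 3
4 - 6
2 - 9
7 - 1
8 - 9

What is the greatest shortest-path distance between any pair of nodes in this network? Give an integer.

Eccentricity of each node (its greatest distance to any other): 0:2, 1:2, 2:2, 3:2, 4:2, 5:2, 6:2, 7:2, 8:2, 9:2, 10:2, 11:2, 12:2.
The maximum eccentricity is 2, realized for instance by the pair 6–9 via 6 – 10 – 9. So the diameter is 2.

2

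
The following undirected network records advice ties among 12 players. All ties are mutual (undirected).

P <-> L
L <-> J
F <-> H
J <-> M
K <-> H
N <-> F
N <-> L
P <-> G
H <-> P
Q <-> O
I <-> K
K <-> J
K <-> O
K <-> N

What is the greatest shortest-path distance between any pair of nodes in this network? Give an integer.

Eccentricity of each node (its greatest distance to any other): F:4, G:5, H:3, I:4, J:3, K:3, L:4, M:4, N:3, O:4, P:4, Q:5.
The maximum eccentricity is 5, realized for instance by the pair Q–G via Q – O – K – H – P – G. So the diameter is 5.

5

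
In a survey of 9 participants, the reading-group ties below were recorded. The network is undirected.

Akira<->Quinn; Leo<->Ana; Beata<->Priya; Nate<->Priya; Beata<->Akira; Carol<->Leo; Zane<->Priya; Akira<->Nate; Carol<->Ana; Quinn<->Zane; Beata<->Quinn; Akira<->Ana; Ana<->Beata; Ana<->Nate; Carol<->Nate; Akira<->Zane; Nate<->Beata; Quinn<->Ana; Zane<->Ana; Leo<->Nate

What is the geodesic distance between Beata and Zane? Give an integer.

2

One shortest route is Beata – Priya – Zane, which uses 2 edges, and Beata and Zane are not directly tied, so nothing shorter exists. So d(Beata,Zane) = 2.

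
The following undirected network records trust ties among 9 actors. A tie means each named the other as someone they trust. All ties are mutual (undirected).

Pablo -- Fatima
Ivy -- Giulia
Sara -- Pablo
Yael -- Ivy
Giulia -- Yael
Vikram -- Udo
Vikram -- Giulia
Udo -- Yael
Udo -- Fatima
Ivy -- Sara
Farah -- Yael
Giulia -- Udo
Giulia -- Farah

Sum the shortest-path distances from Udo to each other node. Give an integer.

13

Distances from Udo: Farah:2, Fatima:1, Giulia:1, Ivy:2, Pablo:2, Sara:3, Vikram:1, Yael:1.
Sum = 2 + 1 + 1 + 2 + 2 + 3 + 1 + 1 = 13.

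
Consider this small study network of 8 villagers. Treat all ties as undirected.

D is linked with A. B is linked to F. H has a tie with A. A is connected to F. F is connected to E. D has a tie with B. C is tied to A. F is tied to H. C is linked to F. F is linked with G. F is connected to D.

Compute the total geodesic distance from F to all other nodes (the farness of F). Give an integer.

7

Distances from F: A:1, B:1, C:1, D:1, E:1, G:1, H:1.
Sum = 1 + 1 + 1 + 1 + 1 + 1 + 1 = 7.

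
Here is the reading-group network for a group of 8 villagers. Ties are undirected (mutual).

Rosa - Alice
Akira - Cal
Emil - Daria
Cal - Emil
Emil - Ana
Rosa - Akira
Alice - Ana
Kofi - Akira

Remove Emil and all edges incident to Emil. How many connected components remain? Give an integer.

2

Without Emil, the remaining ties split the others into: {Akira, Alice, Ana, Cal, Kofi, Rosa}; {Daria}.
That's 2 separate components.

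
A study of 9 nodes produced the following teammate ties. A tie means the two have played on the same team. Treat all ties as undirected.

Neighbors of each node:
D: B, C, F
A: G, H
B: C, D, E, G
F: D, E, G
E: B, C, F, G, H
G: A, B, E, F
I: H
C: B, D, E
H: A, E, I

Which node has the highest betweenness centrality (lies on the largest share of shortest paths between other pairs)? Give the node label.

Unnormalized betweenness of each node: A:1, B:17/6, C:1, D:5/6, E:11, F:2, G:9/2, H:47/6, I:0.
E has the largest value, 11, making it the main broker — the node through which the most shortest paths run.

E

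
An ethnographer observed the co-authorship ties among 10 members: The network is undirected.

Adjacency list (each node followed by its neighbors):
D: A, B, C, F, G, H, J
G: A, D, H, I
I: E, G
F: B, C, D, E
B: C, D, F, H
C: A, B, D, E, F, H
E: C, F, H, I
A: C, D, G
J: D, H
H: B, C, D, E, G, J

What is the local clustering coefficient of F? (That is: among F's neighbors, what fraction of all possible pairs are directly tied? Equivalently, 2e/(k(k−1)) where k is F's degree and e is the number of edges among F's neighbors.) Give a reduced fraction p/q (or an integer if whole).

2/3

F's neighbors: B, C, D, and E (k = 4).
Possible neighbor pairs: C(4,2) = 6. Edges among them: B–C, B–D, C–D, C–E → e = 4.
Clustering(F) = 4/6 = 2/3.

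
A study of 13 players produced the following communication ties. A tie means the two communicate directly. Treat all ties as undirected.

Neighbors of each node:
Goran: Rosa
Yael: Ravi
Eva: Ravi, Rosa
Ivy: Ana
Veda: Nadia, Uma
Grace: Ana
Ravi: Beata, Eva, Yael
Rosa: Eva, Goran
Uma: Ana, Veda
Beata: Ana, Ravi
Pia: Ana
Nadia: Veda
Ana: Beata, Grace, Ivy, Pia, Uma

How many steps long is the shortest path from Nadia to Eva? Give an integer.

One shortest route is Nadia – Veda – Uma – Ana – Beata – Ravi – Eva, which uses 6 edges, and at distance 5 from Nadia we only reach {Ravi}, which does not include Eva. So d(Nadia,Eva) = 6.

6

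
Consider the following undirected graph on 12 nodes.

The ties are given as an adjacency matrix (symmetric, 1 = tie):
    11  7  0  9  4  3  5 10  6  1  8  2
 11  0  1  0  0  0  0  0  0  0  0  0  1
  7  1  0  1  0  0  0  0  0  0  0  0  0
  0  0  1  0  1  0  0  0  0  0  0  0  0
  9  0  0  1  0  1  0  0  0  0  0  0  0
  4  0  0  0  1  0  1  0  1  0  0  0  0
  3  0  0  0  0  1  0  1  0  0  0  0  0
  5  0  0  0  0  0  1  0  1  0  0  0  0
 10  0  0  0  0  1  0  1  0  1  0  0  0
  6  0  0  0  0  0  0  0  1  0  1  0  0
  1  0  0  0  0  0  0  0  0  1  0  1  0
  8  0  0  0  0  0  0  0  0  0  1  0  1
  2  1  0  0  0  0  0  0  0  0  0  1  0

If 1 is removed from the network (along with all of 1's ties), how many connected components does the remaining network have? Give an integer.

1's neighbors (6 and 8) remain reachable from one another through other ties, so the rest of the network stays in one piece.

1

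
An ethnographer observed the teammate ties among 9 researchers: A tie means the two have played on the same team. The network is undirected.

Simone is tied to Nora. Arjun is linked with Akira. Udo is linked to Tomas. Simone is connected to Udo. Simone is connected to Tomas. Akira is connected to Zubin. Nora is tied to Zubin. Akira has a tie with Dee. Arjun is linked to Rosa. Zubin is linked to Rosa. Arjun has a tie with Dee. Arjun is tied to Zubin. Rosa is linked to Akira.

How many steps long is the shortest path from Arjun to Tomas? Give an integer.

One shortest route is Arjun – Zubin – Nora – Simone – Tomas, which uses 4 edges, and at distance 3 from Arjun we only reach {Simone}, which does not include Tomas. So d(Arjun,Tomas) = 4.

4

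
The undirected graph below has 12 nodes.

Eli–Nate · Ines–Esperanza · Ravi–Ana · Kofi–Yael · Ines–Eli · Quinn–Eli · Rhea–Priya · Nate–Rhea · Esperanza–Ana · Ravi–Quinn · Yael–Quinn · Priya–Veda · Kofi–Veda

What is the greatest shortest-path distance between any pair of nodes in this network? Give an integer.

Eccentricity of each node (its greatest distance to any other): Ana:6, Eli:4, Esperanza:6, Ines:5, Kofi:5, Nate:4, Priya:6, Quinn:4, Ravi:5, Rhea:5, Veda:6, Yael:4.
The maximum eccentricity is 6, realized for instance by the pair Veda–Esperanza via Veda – Kofi – Yael – Quinn – Ravi – Ana – Esperanza. So the diameter is 6.

6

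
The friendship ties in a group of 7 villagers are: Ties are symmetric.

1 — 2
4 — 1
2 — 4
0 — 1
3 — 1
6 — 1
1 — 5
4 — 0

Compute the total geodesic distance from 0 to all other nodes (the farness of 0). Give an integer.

10

Distances from 0: 1:1, 2:2, 3:2, 4:1, 5:2, 6:2.
Sum = 1 + 2 + 2 + 1 + 2 + 2 = 10.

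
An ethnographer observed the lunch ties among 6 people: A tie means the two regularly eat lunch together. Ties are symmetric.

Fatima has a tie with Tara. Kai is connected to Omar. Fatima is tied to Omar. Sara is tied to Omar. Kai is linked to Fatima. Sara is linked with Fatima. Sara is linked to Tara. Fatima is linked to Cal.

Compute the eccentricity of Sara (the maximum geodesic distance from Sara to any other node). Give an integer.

Distances from Sara: Cal:2, Fatima:1, Kai:2, Omar:1, Tara:1.
The largest is 2 (to Kai and Cal), so the eccentricity of Sara is 2.

2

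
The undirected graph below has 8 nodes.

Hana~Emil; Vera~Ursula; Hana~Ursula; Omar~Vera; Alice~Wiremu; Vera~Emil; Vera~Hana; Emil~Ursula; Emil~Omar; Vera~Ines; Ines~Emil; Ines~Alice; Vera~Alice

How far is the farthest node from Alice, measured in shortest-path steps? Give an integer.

2

Distances from Alice: Emil:2, Hana:2, Ines:1, Omar:2, Ursula:2, Vera:1, Wiremu:1.
The largest is 2 (to Ursula, Emil, Hana, and Omar), so the eccentricity of Alice is 2.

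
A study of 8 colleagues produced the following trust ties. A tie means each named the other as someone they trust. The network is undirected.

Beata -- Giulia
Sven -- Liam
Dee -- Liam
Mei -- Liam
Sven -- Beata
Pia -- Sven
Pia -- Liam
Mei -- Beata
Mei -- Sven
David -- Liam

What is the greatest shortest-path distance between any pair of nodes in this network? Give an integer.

4

Eccentricity of each node (its greatest distance to any other): Beata:3, David:4, Dee:4, Giulia:4, Liam:3, Mei:2, Pia:3, Sven:2.
The maximum eccentricity is 4, realized for instance by the pair Dee–Giulia via Dee – Liam – Sven – Beata – Giulia. So the diameter is 4.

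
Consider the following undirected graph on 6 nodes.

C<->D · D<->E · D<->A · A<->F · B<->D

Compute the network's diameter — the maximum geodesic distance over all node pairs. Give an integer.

3

Eccentricity of each node (its greatest distance to any other): A:2, B:3, C:3, D:2, E:3, F:3.
The maximum eccentricity is 3, realized for instance by the pair E–F via E – D – A – F. So the diameter is 3.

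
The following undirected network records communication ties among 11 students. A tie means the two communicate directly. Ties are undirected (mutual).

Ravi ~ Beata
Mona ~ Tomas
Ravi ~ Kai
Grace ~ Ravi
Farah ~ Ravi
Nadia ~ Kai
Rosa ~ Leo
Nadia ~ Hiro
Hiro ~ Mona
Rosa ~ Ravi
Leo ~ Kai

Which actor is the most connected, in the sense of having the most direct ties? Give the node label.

Degrees — Beata:1, Farah:1, Grace:1, Hiro:2, Kai:3, Leo:2, Mona:2, Nadia:2, Ravi:5, Rosa:2, Tomas:1.
The maximum is 5, attained only by Ravi.

Ravi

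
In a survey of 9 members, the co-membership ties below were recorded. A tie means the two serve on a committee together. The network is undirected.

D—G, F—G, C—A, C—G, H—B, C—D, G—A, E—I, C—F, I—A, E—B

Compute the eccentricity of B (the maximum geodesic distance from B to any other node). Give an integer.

5

Distances from B: A:3, C:4, D:5, E:1, F:5, G:4, H:1, I:2.
The largest is 5 (to F and D), so the eccentricity of B is 5.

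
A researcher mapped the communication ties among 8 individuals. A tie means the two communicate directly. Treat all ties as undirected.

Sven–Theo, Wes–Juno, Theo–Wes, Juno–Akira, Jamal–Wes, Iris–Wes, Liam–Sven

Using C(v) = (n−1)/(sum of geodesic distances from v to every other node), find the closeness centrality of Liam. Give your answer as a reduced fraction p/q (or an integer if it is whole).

7/23

Distances from Liam: Akira:5, Iris:4, Jamal:4, Juno:4, Sven:1, Theo:2, Wes:3. Sum = 23.
n = 8, so closeness = 7/23.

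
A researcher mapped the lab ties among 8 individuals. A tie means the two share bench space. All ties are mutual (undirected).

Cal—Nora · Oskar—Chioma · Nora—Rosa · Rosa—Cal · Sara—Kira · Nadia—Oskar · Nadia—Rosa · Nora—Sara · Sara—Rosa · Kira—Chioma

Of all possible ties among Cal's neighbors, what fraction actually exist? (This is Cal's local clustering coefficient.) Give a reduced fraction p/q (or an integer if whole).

Cal's neighbors: Nora and Rosa (k = 2).
Possible neighbor pairs: C(2,2) = 1. Edges among them: Nora–Rosa → e = 1.
Clustering(Cal) = 1/1.

1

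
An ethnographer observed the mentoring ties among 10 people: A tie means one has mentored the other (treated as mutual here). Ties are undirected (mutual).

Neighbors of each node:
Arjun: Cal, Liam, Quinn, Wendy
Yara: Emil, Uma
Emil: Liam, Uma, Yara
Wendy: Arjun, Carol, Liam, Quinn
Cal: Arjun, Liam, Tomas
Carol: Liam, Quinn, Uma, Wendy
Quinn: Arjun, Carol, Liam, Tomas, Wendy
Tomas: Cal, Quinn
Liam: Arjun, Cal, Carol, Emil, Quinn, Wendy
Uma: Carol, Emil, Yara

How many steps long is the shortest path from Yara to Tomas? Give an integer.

One shortest route is Yara – Emil – Liam – Cal – Tomas, which uses 4 edges, and at distance 3 from Yara we only reach {Arjun, Cal, Quinn, Wendy}, which does not include Tomas. So d(Yara,Tomas) = 4.

4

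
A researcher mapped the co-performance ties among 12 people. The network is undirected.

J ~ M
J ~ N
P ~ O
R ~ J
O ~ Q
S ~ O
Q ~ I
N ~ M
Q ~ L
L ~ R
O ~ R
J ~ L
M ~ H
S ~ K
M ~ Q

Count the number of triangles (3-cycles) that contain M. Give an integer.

M's neighbors: H, J, N, and Q.
Neighbor pairs that are themselves tied: M–J–N. Each forms one triangle with M, for 1 in total.

1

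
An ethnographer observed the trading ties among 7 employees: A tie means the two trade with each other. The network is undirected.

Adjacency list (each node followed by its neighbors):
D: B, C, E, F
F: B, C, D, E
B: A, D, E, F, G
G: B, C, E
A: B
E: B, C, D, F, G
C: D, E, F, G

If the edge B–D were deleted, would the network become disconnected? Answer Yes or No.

Even without that edge, B still reaches D via B – F – D, so the network stays connected. Not a bridge.

No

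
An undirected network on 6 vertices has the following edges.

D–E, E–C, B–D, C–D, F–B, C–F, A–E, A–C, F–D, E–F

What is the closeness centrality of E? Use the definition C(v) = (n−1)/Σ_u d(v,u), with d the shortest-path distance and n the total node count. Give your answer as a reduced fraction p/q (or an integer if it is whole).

5/6

Distances from E: A:1, B:2, C:1, D:1, F:1. Sum = 6.
n = 6, so closeness = 5/6.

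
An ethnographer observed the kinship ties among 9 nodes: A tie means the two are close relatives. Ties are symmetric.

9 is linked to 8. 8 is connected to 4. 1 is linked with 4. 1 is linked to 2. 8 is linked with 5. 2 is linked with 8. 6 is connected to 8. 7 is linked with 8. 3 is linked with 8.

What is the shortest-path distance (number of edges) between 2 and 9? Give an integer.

2

One shortest route is 2 – 8 – 9, which uses 2 edges, and 2 and 9 are not directly tied, so nothing shorter exists. So d(2,9) = 2.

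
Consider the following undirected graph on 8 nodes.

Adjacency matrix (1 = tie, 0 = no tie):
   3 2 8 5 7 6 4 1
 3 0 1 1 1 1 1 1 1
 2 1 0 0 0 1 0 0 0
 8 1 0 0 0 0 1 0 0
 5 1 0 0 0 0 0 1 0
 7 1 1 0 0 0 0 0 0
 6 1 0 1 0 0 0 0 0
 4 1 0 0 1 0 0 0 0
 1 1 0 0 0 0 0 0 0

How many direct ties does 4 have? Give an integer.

4 is directly tied to 3 and 5. That is 2 neighbors, so the degree of 4 is 2.

2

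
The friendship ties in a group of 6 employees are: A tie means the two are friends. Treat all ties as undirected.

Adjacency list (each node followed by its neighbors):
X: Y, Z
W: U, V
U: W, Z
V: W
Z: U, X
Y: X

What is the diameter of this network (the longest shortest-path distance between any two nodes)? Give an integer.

5

Eccentricity of each node (its greatest distance to any other): U:3, V:5, W:4, X:4, Y:5, Z:3.
The maximum eccentricity is 5, realized for instance by the pair Y–V via Y – X – Z – U – W – V. So the diameter is 5.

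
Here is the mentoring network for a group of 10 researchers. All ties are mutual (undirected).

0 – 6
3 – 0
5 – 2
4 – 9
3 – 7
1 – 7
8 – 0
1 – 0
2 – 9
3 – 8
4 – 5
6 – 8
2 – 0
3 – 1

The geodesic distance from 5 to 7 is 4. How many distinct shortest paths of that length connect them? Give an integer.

The shortest distance is 4. The length-4 paths are: 5–2–0–3–7; 5–2–0–1–7.
That gives 2 distinct shortest paths.

2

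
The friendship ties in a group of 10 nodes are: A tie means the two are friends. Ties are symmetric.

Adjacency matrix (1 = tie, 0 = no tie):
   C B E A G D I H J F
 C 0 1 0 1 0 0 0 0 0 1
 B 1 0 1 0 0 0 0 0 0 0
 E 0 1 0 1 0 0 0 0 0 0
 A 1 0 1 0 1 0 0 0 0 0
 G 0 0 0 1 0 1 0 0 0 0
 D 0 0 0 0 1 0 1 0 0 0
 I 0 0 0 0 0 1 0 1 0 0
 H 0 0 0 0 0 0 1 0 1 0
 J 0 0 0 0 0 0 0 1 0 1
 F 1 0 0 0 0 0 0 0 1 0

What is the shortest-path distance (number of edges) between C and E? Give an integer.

One shortest route is C – B – E, which uses 2 edges, and C and E are not directly tied, so nothing shorter exists. So d(C,E) = 2.

2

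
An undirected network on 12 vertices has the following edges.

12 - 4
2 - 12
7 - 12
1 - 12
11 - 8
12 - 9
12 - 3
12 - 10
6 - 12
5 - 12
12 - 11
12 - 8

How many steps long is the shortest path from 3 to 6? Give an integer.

2

One shortest route is 3 – 12 – 6, which uses 2 edges, and 3 and 6 are not directly tied, so nothing shorter exists. So d(3,6) = 2.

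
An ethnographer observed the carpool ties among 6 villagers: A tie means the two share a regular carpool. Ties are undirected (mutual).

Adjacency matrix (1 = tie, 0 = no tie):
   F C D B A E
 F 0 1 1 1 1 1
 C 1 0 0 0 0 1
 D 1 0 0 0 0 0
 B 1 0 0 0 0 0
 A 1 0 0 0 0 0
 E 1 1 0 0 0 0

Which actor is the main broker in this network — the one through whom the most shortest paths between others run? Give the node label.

Unnormalized betweenness of each node: A:0, B:0, C:0, D:0, E:0, F:9.
F has the largest value, 9, making it the main broker — the node through which the most shortest paths run.

F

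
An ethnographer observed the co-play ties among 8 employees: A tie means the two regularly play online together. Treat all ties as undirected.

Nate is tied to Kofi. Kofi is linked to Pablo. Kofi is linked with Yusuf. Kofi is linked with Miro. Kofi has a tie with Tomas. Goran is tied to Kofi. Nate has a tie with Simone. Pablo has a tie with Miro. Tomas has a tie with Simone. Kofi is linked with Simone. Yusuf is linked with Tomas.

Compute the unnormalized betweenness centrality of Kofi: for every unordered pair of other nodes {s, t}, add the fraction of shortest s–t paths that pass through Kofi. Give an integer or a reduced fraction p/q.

Pairs whose geodesics pass through Kofi — Pablo–Simone: 1; Pablo–Goran: 1; Pablo–Nate: 1; Pablo–Yusuf: 1; Pablo–Tomas: 1; Simone–Goran: 1; Simone–Yusuf: 1/2; Simone–Miro: 1; Goran–Nate: 1; Goran–Yusuf: 1; Goran–Miro: 1; Goran–Tomas: 1; Nate–Yusuf: 1; Nate–Miro: 1 … (+3 more pairs).
All other pairs contribute 0.
Summing the contributions gives betweenness(Kofi) = 16.

16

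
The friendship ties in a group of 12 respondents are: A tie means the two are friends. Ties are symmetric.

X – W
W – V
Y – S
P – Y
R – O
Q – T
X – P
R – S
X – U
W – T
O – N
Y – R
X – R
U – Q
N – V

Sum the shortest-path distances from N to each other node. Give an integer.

30

Distances from N: O:1, P:4, Q:4, R:2, S:3, T:3, U:4, V:1, W:2, X:3, Y:3.
Sum = 1 + 4 + 4 + 2 + 3 + 3 + 4 + 1 + 2 + 3 + 3 = 30.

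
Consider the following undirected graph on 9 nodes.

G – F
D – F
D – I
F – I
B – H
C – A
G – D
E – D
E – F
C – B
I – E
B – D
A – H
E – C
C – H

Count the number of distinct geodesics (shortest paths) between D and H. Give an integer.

The shortest distance is 2, and the only length-2 path is D–B–H. So there is exactly 1 shortest path.

1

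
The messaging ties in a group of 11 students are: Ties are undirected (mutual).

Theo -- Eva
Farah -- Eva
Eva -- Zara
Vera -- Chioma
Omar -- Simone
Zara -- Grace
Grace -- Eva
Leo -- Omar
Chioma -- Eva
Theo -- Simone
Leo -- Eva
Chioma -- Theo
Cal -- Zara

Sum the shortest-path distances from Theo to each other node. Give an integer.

Distances from Theo: Cal:3, Chioma:1, Eva:1, Farah:2, Grace:2, Leo:2, Omar:2, Simone:1, Vera:2, Zara:2.
Sum = 3 + 1 + 1 + 2 + 2 + 2 + 2 + 1 + 2 + 2 = 18.

18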